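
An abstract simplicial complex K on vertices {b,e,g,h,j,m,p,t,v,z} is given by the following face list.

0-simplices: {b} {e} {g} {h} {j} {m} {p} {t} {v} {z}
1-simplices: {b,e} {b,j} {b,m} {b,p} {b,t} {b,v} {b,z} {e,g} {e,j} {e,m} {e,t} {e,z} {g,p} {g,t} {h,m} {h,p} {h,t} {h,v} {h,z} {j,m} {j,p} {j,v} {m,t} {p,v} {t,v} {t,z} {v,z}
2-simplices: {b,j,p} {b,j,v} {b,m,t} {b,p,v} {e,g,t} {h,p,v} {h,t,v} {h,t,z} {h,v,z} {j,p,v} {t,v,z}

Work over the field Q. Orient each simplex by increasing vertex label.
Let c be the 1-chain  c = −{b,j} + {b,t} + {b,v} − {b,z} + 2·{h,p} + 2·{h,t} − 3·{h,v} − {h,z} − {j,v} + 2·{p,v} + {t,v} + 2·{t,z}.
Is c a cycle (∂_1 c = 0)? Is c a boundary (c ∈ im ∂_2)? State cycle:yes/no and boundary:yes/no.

cycle:yes boundary:no

n_0=10 n_1=27 n_2=11  [Q]
∂1: piv[be,bj,bm,bp,bt,bv,bz,eg,hm] rk=9  ker:ej,em,et,ez,gp,gt,hp,ht,hv,hz,jm,jp,jv,mt,pv,tv,tz,vz
∂2: piv[bjp,bjv,bmt,bpv,egt,hpv,htv,htz,hvz] rk=9  ker:jpv,tvz
∂1c = 0
c vs im∂2: residual ≠ 0 ⇒ not boundary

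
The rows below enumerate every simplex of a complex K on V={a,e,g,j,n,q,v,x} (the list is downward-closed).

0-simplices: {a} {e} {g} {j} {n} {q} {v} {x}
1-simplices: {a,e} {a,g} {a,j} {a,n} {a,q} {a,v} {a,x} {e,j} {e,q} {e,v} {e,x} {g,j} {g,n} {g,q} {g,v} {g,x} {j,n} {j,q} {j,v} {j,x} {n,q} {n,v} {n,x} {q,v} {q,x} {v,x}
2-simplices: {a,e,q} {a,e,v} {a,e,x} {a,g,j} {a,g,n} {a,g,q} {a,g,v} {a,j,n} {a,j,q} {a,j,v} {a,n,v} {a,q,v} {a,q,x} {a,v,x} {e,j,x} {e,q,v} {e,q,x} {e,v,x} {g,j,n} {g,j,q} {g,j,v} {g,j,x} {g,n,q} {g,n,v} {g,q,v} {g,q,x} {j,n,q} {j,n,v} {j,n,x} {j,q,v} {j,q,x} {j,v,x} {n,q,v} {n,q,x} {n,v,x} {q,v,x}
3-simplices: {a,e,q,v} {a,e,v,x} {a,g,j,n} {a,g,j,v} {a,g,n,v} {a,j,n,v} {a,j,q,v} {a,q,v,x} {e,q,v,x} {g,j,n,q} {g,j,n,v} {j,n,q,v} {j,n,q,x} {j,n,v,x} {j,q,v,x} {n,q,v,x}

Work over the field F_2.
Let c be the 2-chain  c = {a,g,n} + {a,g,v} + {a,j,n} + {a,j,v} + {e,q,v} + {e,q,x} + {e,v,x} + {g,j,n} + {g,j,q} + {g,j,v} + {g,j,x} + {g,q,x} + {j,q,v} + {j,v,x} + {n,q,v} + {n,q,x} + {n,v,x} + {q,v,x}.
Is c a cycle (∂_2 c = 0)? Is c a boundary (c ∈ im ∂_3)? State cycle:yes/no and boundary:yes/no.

n_0=8 n_1=26 n_2=36 n_3=16  [Z2]
∂1: piv[ae,ag,aj,an,aq,av,ax] rk=7  ker:ej,eq,ev,ex,gj,gn,gq,gv,gx,jn,jq,jv,jx,nq,nv,nx,qv,qx,vx
∂2: piv[aeq,aev,aex,agj,agn,agq,agv,ajn,ajq,ajv,anv,aqv,aqx,avx,ejx,gjx,gnq,gqx,jnx] rk=19  ker:eqv,eqx,evx,gjn,gjq,gjv,gnv,gqv,jnq,jnv,jqv,jqx,jvx,nqv,nqx,nvx,qvx
∂3: piv[aeqv,aevx,agjn,agjv,agnv,ajnv,ajqv,aqvx,eqvx,gjnq,jnqv,jnqx,jnvx,jqvx] rk=14  ker:gjnv,nqvx
∂2c = 0
c vs im∂3: residual ≠ 0 ⇒ not boundary

cycle:yes boundary:no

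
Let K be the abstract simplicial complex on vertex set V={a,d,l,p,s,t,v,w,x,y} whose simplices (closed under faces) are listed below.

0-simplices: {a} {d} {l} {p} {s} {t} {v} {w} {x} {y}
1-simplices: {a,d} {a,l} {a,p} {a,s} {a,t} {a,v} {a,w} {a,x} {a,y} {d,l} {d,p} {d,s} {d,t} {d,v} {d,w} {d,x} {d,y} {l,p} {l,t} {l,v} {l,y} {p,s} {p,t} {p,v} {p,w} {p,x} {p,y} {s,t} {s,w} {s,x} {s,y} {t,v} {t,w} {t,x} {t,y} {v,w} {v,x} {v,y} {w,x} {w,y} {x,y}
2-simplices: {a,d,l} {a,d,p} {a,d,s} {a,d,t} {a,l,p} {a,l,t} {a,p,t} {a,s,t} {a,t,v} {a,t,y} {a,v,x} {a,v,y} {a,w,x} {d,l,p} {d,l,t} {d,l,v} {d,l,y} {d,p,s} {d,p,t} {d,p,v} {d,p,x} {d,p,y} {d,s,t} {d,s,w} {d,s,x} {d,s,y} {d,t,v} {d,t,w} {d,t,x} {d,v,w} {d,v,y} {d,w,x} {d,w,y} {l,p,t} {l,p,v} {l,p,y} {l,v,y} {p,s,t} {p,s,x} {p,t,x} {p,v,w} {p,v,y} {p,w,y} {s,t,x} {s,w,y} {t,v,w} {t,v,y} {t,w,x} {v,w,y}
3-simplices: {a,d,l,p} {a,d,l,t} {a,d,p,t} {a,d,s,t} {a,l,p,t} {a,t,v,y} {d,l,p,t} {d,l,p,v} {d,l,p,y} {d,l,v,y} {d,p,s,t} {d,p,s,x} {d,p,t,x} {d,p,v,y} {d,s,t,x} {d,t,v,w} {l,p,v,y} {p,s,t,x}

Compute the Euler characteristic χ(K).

χ(K)=0

n_0=10 n_1=41 n_2=49 n_3=18
χ=+10−41+49−18=0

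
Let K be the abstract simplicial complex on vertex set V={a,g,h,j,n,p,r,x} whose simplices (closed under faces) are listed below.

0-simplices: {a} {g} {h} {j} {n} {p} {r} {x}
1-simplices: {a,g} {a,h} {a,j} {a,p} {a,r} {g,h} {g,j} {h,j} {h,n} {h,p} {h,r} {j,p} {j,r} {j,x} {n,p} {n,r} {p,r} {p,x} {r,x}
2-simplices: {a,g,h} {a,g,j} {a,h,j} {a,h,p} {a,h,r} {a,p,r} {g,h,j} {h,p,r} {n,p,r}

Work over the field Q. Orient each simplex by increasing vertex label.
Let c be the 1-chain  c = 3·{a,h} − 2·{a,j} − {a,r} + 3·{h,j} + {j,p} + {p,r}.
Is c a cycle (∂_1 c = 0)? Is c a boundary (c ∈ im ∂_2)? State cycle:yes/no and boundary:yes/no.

n_0=8 n_1=19 n_2=9  [Q]
∂1: piv[ag,ah,aj,ap,ar,hn,jx] rk=7  ker:gh,gj,hj,hp,hr,jp,jr,np,nr,pr,px,rx
∂2: piv[agh,agj,ahj,ahp,ahr,apr,npr] rk=7  ker:ghj,hpr
∂1c = 0
c vs im∂2: residual ≠ 0 ⇒ not boundary

cycle:yes boundary:no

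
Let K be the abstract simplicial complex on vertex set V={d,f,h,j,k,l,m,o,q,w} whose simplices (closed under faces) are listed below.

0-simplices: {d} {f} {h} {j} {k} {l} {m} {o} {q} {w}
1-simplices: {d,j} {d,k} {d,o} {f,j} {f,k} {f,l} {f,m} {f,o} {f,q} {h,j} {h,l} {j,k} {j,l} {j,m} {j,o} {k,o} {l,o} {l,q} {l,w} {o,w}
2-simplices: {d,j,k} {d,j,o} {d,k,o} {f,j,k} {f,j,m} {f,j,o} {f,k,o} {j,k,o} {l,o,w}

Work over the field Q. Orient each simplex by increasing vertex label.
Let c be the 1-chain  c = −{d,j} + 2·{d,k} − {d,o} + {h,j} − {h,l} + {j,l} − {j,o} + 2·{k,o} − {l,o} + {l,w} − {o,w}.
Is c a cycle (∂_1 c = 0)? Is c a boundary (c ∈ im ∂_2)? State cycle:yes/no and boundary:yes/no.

cycle:yes boundary:no

n_0=10 n_1=20 n_2=9  [Q]
∂1: piv[dj,dk,do,fj,fl,fm,fq,hj,lw] rk=9  ker:fk,fo,hl,jk,jl,jm,jo,ko,lo,lq,ow
∂2: piv[djk,djo,dko,fjk,fjm,fjo,low] rk=7  ker:fko,jko
∂1c = 0
c vs im∂2: residual ≠ 0 ⇒ not boundary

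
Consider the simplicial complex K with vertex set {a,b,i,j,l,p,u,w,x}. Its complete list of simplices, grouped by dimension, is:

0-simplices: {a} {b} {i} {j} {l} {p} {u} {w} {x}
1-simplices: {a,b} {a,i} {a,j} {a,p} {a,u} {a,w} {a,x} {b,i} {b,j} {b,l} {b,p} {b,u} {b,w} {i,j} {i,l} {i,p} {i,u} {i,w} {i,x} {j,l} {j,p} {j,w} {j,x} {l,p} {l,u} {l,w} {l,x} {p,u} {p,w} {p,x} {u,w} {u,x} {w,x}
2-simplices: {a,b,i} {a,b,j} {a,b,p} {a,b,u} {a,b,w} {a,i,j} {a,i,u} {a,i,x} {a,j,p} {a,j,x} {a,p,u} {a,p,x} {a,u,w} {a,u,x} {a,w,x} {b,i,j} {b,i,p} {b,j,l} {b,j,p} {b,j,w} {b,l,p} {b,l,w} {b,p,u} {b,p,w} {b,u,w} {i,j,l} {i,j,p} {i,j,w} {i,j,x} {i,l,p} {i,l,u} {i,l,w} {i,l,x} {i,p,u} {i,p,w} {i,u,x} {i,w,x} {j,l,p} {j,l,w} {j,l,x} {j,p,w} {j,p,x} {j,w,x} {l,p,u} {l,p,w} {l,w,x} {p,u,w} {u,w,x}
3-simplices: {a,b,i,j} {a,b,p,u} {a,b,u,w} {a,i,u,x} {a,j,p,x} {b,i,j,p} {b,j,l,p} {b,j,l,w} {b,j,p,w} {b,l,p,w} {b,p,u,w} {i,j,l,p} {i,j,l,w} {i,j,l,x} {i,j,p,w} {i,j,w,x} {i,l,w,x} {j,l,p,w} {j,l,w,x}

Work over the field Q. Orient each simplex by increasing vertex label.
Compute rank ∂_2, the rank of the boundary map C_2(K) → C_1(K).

rank∂_2=25

n_0=9 n_1=33 n_2=48 n_3=19  [Q]
∂1: piv[ab,ai,aj,ap,au,aw,ax,bl] rk=8  ker:bi,bj,bp,bu,bw,ij,il,ip,iu,iw,ix,jl,jp,jw,jx,lp,lu,lw,lx,pu,pw,px,uw,ux,wx
∂2: piv[abi,abj,abp,abu,abw,aij,aiu,aix,ajp,ajx,apu,apx,auw,aux,awx,bip,bjl,bjw,blp,blw,bpw,ijl,ijw,ilu,ilx] rk=25  ker:bij,bjp,bpu,buw,ijp,ijx,ilp,ilw,ipu,ipw,iux,iwx,jlp,jlw,jlx,jpw,jpx,jwx,lpu,lpw,lwx,puw,uwx
∂3: piv[abij,abpu,abuw,aiux,ajpx,bijp,bjlp,bjlw,bjpw,blpw,bpuw,ijlp,ijlw,ijlx,ijpw,ijwx,ilwx] rk=17  ker:jlpw,jlwx
rk∂_2=25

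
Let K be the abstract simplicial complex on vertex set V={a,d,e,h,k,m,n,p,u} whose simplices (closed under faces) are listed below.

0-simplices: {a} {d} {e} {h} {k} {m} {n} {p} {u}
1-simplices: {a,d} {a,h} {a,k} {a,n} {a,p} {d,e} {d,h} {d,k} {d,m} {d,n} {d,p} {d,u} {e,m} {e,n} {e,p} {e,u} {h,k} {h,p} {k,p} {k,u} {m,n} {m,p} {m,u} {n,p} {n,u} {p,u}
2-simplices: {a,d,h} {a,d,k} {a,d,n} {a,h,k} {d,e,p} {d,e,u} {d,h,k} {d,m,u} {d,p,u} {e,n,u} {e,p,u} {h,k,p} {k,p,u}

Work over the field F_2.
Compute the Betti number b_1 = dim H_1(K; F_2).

n_0=9 n_1=26 n_2=13  [Z2]
∂1: piv[ad,ah,ak,an,ap,de,dm,du] rk=8  ker:dh,dk,dn,dp,em,en,ep,eu,hk,hp,kp,ku,mn,mp,mu,np,nu,pu
∂2: piv[adh,adk,adn,ahk,dep,deu,dmu,dpu,enu,hkp,kpu] rk=11  ker:dhk,epu
b_1=(26−8)−11=7

b_1=7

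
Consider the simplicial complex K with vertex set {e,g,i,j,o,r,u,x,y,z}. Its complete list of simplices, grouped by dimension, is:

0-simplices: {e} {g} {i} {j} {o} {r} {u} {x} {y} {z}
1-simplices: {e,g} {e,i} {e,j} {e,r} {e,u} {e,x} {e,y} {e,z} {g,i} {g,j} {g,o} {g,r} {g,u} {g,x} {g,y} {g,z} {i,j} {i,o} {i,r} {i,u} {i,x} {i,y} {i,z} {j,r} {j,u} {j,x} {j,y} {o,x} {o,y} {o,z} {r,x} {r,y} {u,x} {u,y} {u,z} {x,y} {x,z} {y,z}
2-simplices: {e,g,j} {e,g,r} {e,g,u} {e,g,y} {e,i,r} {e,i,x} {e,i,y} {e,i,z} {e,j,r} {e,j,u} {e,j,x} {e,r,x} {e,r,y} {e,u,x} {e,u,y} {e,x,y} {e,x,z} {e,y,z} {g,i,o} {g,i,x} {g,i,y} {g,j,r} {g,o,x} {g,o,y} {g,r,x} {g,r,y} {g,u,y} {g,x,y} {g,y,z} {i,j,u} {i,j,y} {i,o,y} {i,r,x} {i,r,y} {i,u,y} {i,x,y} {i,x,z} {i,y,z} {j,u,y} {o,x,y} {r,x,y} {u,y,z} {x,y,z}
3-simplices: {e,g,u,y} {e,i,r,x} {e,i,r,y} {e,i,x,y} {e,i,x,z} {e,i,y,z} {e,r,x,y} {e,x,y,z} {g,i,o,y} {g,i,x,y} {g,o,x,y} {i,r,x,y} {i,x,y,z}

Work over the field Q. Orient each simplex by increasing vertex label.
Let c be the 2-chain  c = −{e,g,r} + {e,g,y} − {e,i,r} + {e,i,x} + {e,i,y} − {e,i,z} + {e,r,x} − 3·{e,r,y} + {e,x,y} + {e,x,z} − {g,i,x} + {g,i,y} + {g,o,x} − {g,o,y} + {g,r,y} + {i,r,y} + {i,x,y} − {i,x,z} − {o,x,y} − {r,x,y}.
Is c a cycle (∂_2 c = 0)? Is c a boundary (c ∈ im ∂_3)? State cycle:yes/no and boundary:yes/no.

cycle:yes boundary:no

n_0=10 n_1=38 n_2=43 n_3=13  [Q]
∂1: piv[eg,ei,ej,er,eu,ex,ey,ez,go] rk=9  ker:gi,gj,gr,gu,gx,gy,gz,ij,io,ir,iu,ix,iy,iz,jr,ju,jx,jy,ox,oy,oz,rx,ry,ux,uy,uz,xy,xz,yz
∂2: piv[egj,egr,egu,egy,eir,eix,eiy,eiz,ejr,eju,ejx,erx,ery,eux,euy,exy,exz,eyz,gio,gix,giy,gox,goy,gyz,iju,ijy,iuy,uyz] rk=28  ker:gjr,grx,gry,guy,gxy,ioy,irx,iry,ixy,ixz,iyz,juy,oxy,rxy,xyz
∂3: piv[eguy,eirx,eiry,eixy,eixz,eiyz,erxy,exyz,gioy,gixy,goxy] rk=11  ker:irxy,ixyz
∂2c = 0
c vs im∂3: residual ≠ 0 ⇒ not boundary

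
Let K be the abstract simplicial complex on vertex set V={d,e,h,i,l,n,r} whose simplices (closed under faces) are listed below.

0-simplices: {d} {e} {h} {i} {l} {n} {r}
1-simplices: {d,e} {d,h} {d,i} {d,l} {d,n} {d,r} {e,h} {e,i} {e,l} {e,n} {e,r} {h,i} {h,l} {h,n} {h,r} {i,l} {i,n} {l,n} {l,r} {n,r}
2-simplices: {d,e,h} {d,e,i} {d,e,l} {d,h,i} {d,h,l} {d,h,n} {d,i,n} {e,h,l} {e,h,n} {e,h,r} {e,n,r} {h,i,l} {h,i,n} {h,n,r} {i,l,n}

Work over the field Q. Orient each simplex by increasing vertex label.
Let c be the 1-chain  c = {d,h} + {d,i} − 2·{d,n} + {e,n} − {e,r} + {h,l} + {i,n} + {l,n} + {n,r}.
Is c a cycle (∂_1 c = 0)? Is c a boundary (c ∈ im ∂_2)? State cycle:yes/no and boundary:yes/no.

n_0=7 n_1=20 n_2=15  [Q]
∂1: piv[de,dh,di,dl,dn,dr] rk=6  ker:eh,ei,el,en,er,hi,hl,hn,hr,il,in,ln,lr,nr
∂2: piv[deh,dei,del,dhi,dhl,dhn,din,ehn,ehr,enr,hil,iln] rk=12  ker:ehl,hin,hnr
∂1c = 0
c vs im∂2: reduces to 0 ⇒ boundary

cycle:yes boundary:yes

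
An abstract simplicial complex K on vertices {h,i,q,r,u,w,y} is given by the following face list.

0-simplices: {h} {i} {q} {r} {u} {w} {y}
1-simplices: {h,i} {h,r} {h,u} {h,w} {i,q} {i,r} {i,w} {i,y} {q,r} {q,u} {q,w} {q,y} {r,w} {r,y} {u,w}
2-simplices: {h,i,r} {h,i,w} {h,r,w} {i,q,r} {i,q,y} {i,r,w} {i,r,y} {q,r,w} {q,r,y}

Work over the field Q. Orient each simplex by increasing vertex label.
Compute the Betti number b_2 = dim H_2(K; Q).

n_0=7 n_1=15 n_2=9  [Q]
∂1: piv[hi,hr,hu,hw,iq,iy] rk=6  ker:ir,iw,qr,qu,qw,qy,rw,ry,uw
∂2: piv[hir,hiw,hrw,iqr,iqy,iry,qrw] rk=7  ker:irw,qry
b_2=(9−7)−0=2

b_2=2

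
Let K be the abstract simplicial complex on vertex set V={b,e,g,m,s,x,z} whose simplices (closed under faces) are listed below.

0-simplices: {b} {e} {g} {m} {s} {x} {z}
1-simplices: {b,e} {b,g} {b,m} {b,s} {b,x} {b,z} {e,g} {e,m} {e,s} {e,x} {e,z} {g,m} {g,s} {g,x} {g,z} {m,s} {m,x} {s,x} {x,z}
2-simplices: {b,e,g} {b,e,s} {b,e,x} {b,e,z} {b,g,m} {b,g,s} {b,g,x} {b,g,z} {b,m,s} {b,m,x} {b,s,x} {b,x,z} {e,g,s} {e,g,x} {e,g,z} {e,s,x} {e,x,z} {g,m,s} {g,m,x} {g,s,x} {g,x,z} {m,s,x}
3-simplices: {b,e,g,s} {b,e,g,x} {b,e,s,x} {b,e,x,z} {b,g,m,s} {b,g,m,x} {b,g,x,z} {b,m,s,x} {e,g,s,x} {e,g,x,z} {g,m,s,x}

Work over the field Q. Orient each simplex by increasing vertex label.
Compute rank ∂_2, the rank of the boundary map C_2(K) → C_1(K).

n_0=7 n_1=19 n_2=22 n_3=11  [Q]
∂1: piv[be,bg,bm,bs,bx,bz] rk=6  ker:eg,em,es,ex,ez,gm,gs,gx,gz,ms,mx,sx,xz
∂2: piv[beg,bes,bex,bez,bgm,bgs,bgx,bgz,bms,bmx,bsx,bxz] rk=12  ker:egs,egx,egz,esx,exz,gms,gmx,gsx,gxz,msx
∂3: piv[begs,begx,besx,bexz,bgms,bgmx,bgxz,bmsx,egsx,egxz] rk=10  ker:gmsx
rk∂_2=12

rank∂_2=12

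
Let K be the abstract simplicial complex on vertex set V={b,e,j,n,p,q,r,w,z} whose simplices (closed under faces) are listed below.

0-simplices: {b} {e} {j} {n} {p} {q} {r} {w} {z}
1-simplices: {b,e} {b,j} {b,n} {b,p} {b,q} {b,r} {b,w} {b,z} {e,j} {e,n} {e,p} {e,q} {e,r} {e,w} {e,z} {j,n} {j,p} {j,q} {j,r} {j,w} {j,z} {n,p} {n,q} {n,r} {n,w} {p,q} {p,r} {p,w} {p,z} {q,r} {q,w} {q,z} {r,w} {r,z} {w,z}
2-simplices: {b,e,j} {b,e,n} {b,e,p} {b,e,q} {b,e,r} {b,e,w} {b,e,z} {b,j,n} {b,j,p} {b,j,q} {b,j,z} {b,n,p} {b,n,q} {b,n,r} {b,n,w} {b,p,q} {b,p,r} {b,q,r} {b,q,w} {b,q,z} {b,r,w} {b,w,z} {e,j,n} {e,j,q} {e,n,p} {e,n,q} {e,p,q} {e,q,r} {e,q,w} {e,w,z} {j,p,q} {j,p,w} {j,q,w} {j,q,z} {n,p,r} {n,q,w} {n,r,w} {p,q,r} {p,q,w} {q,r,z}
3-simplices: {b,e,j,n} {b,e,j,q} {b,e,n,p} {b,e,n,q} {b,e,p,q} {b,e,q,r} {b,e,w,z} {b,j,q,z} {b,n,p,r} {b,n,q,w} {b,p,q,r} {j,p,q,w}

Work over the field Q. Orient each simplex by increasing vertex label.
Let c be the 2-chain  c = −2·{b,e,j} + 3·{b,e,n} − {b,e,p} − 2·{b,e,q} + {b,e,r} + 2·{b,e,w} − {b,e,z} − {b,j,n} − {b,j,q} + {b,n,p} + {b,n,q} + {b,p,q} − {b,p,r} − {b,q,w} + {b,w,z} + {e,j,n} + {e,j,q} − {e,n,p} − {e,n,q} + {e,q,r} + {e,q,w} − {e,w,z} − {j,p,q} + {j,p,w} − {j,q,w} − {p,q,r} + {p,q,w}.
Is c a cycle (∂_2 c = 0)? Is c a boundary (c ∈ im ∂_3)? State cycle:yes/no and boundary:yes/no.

cycle:yes boundary:no

n_0=9 n_1=35 n_2=40 n_3=12  [Q]
∂1: piv[be,bj,bn,bp,bq,br,bw,bz] rk=8  ker:ej,en,ep,eq,er,ew,ez,jn,jp,jq,jr,jw,jz,np,nq,nr,nw,pq,pr,pw,pz,qr,qw,qz,rw,rz,wz
∂2: piv[bej,ben,bep,beq,ber,bew,bez,bjn,bjp,bjq,bjz,bnp,bnq,bnr,bnw,bpq,bpr,bqr,bqw,bqz,brw,bwz,jpw,jqw,qrz] rk=25  ker:ejn,ejq,enp,enq,epq,eqr,eqw,ewz,jpq,jqz,npr,nqw,nrw,pqr,pqw
∂3: piv[bejn,bejq,benp,benq,bepq,beqr,bewz,bjqz,bnpr,bnqw,bpqr,jpqw] rk=12
∂2c = 0
c vs im∂3: residual ≠ 0 ⇒ not boundary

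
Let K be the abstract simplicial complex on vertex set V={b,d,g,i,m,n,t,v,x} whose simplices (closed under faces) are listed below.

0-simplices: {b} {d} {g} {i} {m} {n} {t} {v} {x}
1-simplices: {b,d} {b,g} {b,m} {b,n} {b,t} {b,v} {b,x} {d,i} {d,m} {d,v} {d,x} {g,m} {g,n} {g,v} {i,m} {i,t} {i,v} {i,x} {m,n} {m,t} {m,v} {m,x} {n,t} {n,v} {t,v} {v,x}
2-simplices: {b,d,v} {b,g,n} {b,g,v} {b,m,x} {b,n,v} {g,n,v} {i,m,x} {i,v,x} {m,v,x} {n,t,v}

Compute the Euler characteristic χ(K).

n_0=9 n_1=26 n_2=10
χ=+9−26+10=-7

χ(K)=-7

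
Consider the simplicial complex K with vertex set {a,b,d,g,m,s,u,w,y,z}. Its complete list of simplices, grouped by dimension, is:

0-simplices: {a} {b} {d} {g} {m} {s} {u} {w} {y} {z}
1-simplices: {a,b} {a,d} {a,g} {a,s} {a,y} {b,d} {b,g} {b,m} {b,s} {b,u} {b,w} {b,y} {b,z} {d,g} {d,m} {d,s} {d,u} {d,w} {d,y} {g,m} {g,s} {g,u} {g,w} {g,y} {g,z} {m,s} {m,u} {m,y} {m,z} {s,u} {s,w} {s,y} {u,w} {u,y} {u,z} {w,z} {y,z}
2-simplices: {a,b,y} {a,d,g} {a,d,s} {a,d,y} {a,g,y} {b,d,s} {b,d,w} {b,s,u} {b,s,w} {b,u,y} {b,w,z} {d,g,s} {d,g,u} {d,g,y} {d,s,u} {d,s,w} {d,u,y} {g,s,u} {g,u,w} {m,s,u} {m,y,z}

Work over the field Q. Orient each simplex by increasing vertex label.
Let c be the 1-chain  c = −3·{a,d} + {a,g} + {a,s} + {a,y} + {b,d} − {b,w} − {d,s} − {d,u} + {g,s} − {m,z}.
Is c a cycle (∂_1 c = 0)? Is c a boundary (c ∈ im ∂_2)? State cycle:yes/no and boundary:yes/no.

cycle:no boundary:no

n_0=10 n_1=37 n_2=21  [Q]
∂1: piv[ab,ad,ag,as,ay,bm,bu,bw,bz] rk=9  ker:bd,bg,bs,by,dg,dm,ds,du,dw,dy,gm,gs,gu,gw,gy,gz,ms,mu,my,mz,su,sw,sy,uw,uy,uz,wz,yz
∂2: piv[aby,adg,ads,ady,agy,bds,bdw,bsu,bsw,buy,bwz,dgs,dgu,dsu,duy,guw,msu,myz] rk=18  ker:dgy,dsw,gsu
∂1c = {m} + {s} − {u} − {w} + {y} − {z}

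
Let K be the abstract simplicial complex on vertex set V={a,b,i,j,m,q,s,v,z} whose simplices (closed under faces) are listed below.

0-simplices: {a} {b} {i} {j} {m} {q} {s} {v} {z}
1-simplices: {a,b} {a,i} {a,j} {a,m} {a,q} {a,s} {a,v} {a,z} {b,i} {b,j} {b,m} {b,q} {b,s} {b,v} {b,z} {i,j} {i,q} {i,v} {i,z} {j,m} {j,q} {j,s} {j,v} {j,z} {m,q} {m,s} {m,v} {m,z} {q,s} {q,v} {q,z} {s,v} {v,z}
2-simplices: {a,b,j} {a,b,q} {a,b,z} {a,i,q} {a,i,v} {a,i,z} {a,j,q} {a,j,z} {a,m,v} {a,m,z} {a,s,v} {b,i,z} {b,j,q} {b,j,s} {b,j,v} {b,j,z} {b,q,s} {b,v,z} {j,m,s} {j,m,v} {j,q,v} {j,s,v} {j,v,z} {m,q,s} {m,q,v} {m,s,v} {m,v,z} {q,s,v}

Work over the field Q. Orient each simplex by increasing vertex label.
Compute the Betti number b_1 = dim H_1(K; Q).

n_0=9 n_1=33 n_2=28  [Q]
∂1: piv[ab,ai,aj,am,aq,as,av,az] rk=8  ker:bi,bj,bm,bq,bs,bv,bz,ij,iq,iv,iz,jm,jq,js,jv,jz,mq,ms,mv,mz,qs,qv,qz,sv,vz
∂2: piv[abj,abq,abz,aiq,aiv,aiz,ajq,ajz,amv,amz,asv,biz,bjs,bjv,bqs,bvz,jms,jmv,jqv,jsv,mqs,mvz] rk=22  ker:bjq,bjz,jvz,mqv,msv,qsv
b_1=(33−8)−22=3

b_1=3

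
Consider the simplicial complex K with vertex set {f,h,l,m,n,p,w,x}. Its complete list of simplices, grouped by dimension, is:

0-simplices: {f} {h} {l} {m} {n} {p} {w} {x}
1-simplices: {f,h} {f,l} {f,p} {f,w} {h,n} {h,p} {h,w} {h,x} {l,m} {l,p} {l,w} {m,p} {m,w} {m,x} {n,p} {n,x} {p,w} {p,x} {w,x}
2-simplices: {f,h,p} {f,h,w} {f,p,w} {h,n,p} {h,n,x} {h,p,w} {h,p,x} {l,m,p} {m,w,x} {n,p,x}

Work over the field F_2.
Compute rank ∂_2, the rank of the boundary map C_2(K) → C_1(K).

n_0=8 n_1=19 n_2=10  [Z2]
∂1: piv[fh,fl,fp,fw,hn,hx,lm] rk=7  ker:hp,hw,lp,lw,mp,mw,mx,np,nx,pw,px,wx
∂2: piv[fhp,fhw,fpw,hnp,hnx,hpx,lmp,mwx] rk=8  ker:hpw,npx
rk∂_2=8

rank∂_2=8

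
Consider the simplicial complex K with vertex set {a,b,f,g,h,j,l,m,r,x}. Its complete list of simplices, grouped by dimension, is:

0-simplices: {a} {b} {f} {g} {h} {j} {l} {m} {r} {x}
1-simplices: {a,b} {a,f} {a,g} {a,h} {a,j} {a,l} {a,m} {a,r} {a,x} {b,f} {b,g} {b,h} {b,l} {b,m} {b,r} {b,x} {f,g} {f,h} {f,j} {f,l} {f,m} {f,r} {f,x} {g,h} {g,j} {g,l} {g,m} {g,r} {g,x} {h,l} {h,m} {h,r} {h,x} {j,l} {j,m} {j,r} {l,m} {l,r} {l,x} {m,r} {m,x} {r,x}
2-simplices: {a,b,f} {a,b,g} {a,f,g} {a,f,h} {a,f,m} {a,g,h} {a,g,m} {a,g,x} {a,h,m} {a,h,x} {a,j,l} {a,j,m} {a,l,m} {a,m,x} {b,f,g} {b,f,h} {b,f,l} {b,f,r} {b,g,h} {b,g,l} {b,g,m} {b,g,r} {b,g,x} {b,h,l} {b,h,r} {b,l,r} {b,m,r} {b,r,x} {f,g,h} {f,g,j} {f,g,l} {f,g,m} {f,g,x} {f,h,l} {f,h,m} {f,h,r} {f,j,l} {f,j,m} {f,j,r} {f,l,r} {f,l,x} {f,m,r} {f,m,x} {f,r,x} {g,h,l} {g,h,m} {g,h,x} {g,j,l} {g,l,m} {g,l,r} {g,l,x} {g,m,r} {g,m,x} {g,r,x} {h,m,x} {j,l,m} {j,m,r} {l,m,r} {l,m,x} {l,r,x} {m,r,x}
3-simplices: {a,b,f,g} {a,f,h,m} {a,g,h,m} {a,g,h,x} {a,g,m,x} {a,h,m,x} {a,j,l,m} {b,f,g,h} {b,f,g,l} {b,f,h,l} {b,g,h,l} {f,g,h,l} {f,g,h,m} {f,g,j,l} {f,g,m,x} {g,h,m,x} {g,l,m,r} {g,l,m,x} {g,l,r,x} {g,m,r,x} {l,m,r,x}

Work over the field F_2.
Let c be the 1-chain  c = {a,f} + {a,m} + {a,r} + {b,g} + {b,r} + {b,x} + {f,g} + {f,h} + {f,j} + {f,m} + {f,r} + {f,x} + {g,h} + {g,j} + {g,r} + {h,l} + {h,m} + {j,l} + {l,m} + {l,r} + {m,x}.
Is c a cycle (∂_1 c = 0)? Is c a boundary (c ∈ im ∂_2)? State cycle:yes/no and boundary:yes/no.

cycle:no boundary:no

n_0=10 n_1=42 n_2=61 n_3=21  [Z2]
∂1: piv[ab,af,ag,ah,aj,al,am,ar,ax] rk=9  ker:bf,bg,bh,bl,bm,br,bx,fg,fh,fj,fl,fm,fr,fx,gh,gj,gl,gm,gr,gx,hl,hm,hr,hx,jl,jm,jr,lm,lr,lx,mr,mx,rx
∂2: piv[abf,abg,afg,afh,afm,agh,agm,agx,ahm,ahx,ajl,ajm,alm,amx,bfh,bfl,bfr,bgl,bgm,bgr,bgx,bhl,bhr,blr,bmr,brx,fgj,fgx,fjl,fjm,fjr,flx] rk=32  ker:bfg,bgh,fgh,fgl,fgm,fhl,fhm,fhr,flr,fmr,fmx,frx,ghl,ghm,ghx,gjl,glm,glr,glx,gmr,gmx,grx,hmx,jlm,jmr,lmr,lmx,lrx,mrx
∂3: piv[abfg,afhm,aghm,aghx,agmx,ahmx,ajlm,bfgh,bfgl,bfhl,bghl,fghm,fgjl,fgmx,glmr,glmx,glrx,gmrx] rk=18  ker:fghl,ghmx,lmrx
∂1c = {a} + {b} + {f} + {g} + {j} + {m} + {r} + {x}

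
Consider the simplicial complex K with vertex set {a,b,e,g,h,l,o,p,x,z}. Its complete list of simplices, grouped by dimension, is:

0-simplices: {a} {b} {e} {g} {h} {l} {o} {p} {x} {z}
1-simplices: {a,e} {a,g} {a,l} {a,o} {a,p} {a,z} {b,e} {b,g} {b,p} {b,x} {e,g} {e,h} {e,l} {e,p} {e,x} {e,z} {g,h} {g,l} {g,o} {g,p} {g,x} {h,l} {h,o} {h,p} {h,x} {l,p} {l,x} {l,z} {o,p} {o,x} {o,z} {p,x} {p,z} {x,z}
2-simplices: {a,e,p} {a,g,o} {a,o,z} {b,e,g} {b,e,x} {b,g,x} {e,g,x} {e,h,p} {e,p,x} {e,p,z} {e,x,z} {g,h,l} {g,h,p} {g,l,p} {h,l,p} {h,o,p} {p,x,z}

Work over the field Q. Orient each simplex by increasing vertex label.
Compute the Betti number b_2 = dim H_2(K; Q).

n_0=10 n_1=34 n_2=17  [Q]
∂1: piv[ae,ag,al,ao,ap,az,be,bx,eh] rk=9  ker:bg,bp,eg,el,ep,ex,ez,gh,gl,go,gp,gx,hl,ho,hp,hx,lp,lx,lz,op,ox,oz,px,pz,xz
∂2: piv[aep,ago,aoz,beg,bex,bgx,ehp,epx,epz,exz,ghl,ghp,glp,hop] rk=14  ker:egx,hlp,pxz
b_2=(17−14)−0=3

b_2=3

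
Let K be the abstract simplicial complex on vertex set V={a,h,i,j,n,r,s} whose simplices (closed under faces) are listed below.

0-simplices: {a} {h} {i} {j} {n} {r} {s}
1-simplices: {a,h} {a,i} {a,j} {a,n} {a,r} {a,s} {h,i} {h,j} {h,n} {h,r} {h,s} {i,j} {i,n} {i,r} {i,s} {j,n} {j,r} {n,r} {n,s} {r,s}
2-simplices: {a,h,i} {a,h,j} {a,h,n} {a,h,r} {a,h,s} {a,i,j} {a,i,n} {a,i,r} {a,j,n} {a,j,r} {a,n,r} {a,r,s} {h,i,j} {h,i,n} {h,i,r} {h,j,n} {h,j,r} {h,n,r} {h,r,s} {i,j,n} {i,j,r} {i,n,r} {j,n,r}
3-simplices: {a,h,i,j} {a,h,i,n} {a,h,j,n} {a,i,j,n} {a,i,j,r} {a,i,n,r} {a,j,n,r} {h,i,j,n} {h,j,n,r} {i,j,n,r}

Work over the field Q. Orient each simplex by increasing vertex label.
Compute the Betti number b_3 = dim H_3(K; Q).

b_3=2

n_0=7 n_1=20 n_2=23 n_3=10  [Q]
∂1: piv[ah,ai,aj,an,ar,as] rk=6  ker:hi,hj,hn,hr,hs,ij,in,ir,is,jn,jr,nr,ns,rs
∂2: piv[ahi,ahj,ahn,ahr,ahs,aij,ain,air,ajn,ajr,anr,ars] rk=12  ker:hij,hin,hir,hjn,hjr,hnr,hrs,ijn,ijr,inr,jnr
∂3: piv[ahij,ahin,ahjn,aijn,aijr,ainr,ajnr,hjnr] rk=8  ker:hijn,ijnr
b_3=(10−8)−0=2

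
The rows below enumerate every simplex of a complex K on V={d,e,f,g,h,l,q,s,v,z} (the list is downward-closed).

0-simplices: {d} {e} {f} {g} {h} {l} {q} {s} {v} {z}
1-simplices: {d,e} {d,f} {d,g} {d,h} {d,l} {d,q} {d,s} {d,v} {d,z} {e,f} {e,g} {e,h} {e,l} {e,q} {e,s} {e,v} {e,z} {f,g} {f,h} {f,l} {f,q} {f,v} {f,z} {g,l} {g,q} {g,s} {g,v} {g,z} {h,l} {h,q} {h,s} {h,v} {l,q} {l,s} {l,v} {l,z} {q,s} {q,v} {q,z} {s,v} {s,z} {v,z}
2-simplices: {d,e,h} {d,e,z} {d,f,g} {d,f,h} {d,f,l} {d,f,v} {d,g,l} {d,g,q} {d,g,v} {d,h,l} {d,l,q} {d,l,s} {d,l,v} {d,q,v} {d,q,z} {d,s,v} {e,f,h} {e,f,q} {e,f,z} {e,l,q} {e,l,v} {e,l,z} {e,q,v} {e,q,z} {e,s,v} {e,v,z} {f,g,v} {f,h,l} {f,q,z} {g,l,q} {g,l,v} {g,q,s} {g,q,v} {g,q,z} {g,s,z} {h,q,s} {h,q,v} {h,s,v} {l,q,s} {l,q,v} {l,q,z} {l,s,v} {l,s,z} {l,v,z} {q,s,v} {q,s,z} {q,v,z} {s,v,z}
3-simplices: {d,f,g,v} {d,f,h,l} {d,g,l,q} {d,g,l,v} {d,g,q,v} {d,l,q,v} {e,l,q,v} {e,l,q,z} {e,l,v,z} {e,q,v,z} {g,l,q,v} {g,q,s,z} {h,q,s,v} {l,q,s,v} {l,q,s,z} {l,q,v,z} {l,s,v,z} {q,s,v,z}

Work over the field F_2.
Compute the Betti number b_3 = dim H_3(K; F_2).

n_0=10 n_1=42 n_2=48 n_3=18  [Z2]
∂1: piv[de,df,dg,dh,dl,dq,ds,dv,dz] rk=9  ker:ef,eg,eh,el,eq,es,ev,ez,fg,fh,fl,fq,fv,fz,gl,gq,gs,gv,gz,hl,hq,hs,hv,lq,ls,lv,lz,qs,qv,qz,sv,sz,vz
∂2: piv[deh,dez,dfg,dfh,dfl,dfv,dgl,dgq,dgv,dhl,dlq,dls,dlv,dqv,dqz,dsv,efh,efq,efz,elq,elv,elz,eqz,esv,evz,gqs,gqz,gsz,hqs,hqv,hsv] rk=31  ker:eqv,fgv,fhl,fqz,glq,glv,gqv,lqs,lqv,lqz,lsv,lsz,lvz,qsv,qsz,qvz,svz
∂3: piv[dfgv,dfhl,dglq,dglv,dgqv,dlqv,elqv,elqz,elvz,eqvz,gqsz,hqsv,lqsv,lqsz,lsvz] rk=15  ker:glqv,lqvz,qsvz
b_3=(18−15)−0=3

b_3=3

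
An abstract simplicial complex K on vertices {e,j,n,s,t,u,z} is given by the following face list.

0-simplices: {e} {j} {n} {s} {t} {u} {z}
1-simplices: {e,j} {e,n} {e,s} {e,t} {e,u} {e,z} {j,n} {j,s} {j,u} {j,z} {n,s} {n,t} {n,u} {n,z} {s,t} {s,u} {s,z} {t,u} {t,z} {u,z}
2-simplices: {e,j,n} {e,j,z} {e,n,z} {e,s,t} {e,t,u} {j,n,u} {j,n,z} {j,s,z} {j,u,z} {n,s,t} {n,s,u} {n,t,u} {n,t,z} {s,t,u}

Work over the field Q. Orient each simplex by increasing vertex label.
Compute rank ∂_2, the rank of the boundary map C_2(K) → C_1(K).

rank∂_2=12

n_0=7 n_1=20 n_2=14  [Q]
∂1: piv[ej,en,es,et,eu,ez] rk=6  ker:jn,js,ju,jz,ns,nt,nu,nz,st,su,sz,tu,tz,uz
∂2: piv[ejn,ejz,enz,est,etu,jnu,jsz,juz,nst,nsu,ntu,ntz] rk=12  ker:jnz,stu
rk∂_2=12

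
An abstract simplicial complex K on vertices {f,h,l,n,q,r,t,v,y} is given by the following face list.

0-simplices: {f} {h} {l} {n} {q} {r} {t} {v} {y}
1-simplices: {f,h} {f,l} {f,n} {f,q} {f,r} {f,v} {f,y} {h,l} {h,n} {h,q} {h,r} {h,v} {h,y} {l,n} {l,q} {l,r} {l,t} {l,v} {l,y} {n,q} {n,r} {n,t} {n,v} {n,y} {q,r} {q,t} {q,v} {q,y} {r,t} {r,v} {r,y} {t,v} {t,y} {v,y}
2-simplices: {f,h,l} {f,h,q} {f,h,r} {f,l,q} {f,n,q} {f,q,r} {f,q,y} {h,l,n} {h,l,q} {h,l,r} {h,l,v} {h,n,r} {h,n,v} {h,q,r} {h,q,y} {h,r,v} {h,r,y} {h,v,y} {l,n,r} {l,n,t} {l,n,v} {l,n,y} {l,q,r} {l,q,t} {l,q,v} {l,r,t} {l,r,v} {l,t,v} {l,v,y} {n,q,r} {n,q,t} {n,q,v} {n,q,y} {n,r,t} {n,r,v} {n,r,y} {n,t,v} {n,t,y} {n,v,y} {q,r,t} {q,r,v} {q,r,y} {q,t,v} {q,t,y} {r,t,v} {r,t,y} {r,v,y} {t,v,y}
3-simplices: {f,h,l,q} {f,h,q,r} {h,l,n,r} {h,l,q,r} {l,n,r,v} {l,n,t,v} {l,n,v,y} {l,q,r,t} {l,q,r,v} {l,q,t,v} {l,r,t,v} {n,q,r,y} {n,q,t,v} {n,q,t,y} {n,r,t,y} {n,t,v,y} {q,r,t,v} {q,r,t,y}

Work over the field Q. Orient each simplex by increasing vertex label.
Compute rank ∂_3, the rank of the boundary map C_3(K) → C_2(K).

rank∂_3=17

n_0=9 n_1=34 n_2=48 n_3=18  [Q]
∂1: piv[fh,fl,fn,fq,fr,fv,fy,lt] rk=8  ker:hl,hn,hq,hr,hv,hy,ln,lq,lr,lv,ly,nq,nr,nt,nv,ny,qr,qt,qv,qy,rt,rv,ry,tv,ty,vy
∂2: piv[fhl,fhq,fhr,flq,fnq,fqr,fqy,hln,hlr,hlv,hnr,hnv,hqy,hrv,hry,hvy,lnt,lny,lqt,lqv,lrt,ltv,lvy,nqr,nty] rk=25  ker:hlq,hqr,lnr,lnv,lqr,lrv,nqt,nqv,nqy,nrt,nrv,nry,ntv,nvy,qrt,qrv,qry,qtv,qty,rtv,rty,rvy,tvy
∂3: piv[fhlq,fhqr,hlnr,hlqr,lnrv,lntv,lnvy,lqrt,lqrv,lqtv,lrtv,nqry,nqtv,nqty,nrty,ntvy,qrty] rk=17  ker:qrtv
rk∂_3=17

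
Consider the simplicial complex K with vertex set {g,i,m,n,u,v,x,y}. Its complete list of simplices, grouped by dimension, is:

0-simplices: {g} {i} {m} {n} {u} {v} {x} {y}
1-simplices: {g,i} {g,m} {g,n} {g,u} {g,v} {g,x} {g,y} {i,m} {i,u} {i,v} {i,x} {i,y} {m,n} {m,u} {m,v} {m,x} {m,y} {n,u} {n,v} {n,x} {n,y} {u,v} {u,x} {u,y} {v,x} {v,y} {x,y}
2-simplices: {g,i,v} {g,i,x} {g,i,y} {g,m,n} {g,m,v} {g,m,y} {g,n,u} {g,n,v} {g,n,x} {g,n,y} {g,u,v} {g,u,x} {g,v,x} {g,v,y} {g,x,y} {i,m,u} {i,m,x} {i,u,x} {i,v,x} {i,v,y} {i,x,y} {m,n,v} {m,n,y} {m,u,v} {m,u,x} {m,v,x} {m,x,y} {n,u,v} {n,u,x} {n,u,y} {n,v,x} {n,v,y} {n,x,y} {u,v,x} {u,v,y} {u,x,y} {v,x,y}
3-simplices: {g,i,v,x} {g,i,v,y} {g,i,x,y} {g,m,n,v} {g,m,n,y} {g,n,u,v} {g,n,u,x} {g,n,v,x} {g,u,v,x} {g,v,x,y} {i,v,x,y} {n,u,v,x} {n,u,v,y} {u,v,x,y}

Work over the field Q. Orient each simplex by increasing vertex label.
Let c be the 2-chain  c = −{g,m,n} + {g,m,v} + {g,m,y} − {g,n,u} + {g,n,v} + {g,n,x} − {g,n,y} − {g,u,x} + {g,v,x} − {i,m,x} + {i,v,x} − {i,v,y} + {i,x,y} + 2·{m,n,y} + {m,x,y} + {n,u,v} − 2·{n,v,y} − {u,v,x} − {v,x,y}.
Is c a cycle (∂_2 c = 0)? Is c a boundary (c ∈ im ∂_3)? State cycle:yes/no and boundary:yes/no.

n_0=8 n_1=27 n_2=37 n_3=14  [Q]
∂1: piv[gi,gm,gn,gu,gv,gx,gy] rk=7  ker:im,iu,iv,ix,iy,mn,mu,mv,mx,my,nu,nv,nx,ny,uv,ux,uy,vx,vy,xy
∂2: piv[giv,gix,giy,gmn,gmv,gmy,gnu,gnv,gnx,gny,guv,gux,gvx,gvy,gxy,imu,imx,iux,muv,nuy] rk=20  ker:ivx,ivy,ixy,mnv,mny,mux,mvx,mxy,nuv,nux,nvx,nvy,nxy,uvx,uvy,uxy,vxy
∂3: piv[givx,givy,gixy,gmnv,gmny,gnuv,gnux,gnvx,guvx,gvxy,nuvy,uvxy] rk=12  ker:ivxy,nuvx
∂2c = {g,m} + {g,n} − {g,v} − {g,x} − {i,m} + {i,x} + {m,n} + {m,v} − 2·{m,y} − 2·{n,v} + {n,x} + 3·{n,y} − 2·{v,y} + {x,y}

cycle:no boundary:no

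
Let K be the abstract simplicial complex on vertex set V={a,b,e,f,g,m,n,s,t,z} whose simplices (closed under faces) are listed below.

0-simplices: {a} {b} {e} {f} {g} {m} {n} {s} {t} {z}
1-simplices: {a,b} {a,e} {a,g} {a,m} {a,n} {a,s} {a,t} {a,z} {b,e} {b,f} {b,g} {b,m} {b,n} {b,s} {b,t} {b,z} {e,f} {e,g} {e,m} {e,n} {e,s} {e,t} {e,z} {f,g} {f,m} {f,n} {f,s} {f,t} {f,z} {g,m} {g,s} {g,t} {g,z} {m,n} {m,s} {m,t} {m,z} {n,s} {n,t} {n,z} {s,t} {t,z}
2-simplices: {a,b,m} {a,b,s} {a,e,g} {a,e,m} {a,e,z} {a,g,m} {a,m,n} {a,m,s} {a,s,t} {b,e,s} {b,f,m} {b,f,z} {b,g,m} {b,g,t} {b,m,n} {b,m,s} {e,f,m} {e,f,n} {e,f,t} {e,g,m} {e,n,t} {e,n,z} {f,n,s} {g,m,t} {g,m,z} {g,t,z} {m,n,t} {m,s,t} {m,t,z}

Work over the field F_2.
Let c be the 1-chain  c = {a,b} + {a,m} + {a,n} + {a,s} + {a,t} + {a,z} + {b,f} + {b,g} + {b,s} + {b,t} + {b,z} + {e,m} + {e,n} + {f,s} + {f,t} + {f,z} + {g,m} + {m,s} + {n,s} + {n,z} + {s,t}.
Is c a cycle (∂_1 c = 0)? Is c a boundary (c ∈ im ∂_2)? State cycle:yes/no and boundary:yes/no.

cycle:yes boundary:yes

n_0=10 n_1=42 n_2=29  [Z2]
∂1: piv[ab,ae,ag,am,an,as,at,az,bf] rk=9  ker:be,bg,bm,bn,bs,bt,bz,ef,eg,em,en,es,et,ez,fg,fm,fn,fs,ft,fz,gm,gs,gt,gz,mn,ms,mt,mz,ns,nt,nz,st,tz
∂2: piv[abm,abs,aeg,aem,aez,agm,amn,ams,ast,bes,bfm,bfz,bgm,bgt,bmn,efm,efn,eft,ent,enz,fns,gmt,gmz,gtz,mnt,mst] rk=26  ker:bms,egm,mtz
∂1c = 0
c vs im∂2: reduces to 0 ⇒ boundary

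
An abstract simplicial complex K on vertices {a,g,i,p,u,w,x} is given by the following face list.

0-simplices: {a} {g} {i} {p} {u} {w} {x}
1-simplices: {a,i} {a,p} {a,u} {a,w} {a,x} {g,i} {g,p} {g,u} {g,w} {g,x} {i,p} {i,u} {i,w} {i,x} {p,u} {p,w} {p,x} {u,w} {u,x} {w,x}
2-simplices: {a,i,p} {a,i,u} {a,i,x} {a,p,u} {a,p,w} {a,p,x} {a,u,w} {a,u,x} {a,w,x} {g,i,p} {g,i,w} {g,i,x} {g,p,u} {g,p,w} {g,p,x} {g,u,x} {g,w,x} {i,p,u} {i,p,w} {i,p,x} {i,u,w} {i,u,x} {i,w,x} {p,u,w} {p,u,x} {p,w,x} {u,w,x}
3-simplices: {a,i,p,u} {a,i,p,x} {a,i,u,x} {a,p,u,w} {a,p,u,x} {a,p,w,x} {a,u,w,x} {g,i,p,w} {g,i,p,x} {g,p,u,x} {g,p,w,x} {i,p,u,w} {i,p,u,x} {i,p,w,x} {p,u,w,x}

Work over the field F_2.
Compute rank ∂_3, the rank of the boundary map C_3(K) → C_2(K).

rank∂_3=13

n_0=7 n_1=20 n_2=27 n_3=15  [Z2]
∂1: piv[ai,ap,au,aw,ax,gi] rk=6  ker:gp,gu,gw,gx,ip,iu,iw,ix,pu,pw,px,uw,ux,wx
∂2: piv[aip,aiu,aix,apu,apw,apx,auw,aux,awx,gip,giw,gix,gpu,gpw] rk=14  ker:gpx,gux,gwx,ipu,ipw,ipx,iuw,iux,iwx,puw,pux,pwx,uwx
∂3: piv[aipu,aipx,aiux,apuw,apux,apwx,auwx,gipw,gipx,gpux,gpwx,ipuw,ipwx] rk=13  ker:ipux,puwx
rk∂_3=13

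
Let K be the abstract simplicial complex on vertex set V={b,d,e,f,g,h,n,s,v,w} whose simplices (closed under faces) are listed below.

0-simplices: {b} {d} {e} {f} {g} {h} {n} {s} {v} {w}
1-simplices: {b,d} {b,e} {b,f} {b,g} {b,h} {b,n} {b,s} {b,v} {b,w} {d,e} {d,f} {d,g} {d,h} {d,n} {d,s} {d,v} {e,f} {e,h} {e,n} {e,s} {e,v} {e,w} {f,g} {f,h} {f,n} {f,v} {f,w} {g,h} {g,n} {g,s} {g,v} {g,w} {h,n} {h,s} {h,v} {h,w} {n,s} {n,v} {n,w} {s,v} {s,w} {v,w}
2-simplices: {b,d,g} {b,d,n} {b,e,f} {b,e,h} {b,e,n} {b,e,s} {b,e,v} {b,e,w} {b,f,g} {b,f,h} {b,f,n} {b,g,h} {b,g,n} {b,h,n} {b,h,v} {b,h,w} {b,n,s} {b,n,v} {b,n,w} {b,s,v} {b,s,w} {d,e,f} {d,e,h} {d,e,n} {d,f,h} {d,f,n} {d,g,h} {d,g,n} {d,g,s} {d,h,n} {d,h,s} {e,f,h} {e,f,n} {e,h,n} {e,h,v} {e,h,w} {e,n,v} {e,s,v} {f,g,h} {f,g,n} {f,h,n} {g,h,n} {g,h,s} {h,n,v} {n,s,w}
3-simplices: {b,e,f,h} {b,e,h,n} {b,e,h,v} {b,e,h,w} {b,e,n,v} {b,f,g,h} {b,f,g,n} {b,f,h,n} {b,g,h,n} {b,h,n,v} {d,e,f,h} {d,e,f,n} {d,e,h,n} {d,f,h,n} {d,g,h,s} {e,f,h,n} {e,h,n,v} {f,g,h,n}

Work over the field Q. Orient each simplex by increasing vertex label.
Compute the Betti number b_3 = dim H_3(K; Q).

b_3=3

n_0=10 n_1=42 n_2=45 n_3=18  [Q]
∂1: piv[bd,be,bf,bg,bh,bn,bs,bv,bw] rk=9  ker:de,df,dg,dh,dn,ds,dv,ef,eh,en,es,ev,ew,fg,fh,fn,fv,fw,gh,gn,gs,gv,gw,hn,hs,hv,hw,ns,nv,nw,sv,sw,vw
∂2: piv[bdg,bdn,bef,beh,ben,bes,bev,bew,bfg,bfh,bfn,bgh,bgn,bhn,bhv,bhw,bns,bnv,bnw,bsv,bsw,def,deh,den,dgs,dhs] rk=26  ker:dfh,dfn,dgh,dgn,dhn,efh,efn,ehn,ehv,ehw,env,esv,fgh,fgn,fhn,ghn,ghs,hnv,nsw
∂3: piv[befh,behn,behv,behw,benv,bfgh,bfgn,bfhn,bghn,bhnv,defh,defn,dehn,dfhn,dghs] rk=15  ker:efhn,ehnv,fghn
b_3=(18−15)−0=3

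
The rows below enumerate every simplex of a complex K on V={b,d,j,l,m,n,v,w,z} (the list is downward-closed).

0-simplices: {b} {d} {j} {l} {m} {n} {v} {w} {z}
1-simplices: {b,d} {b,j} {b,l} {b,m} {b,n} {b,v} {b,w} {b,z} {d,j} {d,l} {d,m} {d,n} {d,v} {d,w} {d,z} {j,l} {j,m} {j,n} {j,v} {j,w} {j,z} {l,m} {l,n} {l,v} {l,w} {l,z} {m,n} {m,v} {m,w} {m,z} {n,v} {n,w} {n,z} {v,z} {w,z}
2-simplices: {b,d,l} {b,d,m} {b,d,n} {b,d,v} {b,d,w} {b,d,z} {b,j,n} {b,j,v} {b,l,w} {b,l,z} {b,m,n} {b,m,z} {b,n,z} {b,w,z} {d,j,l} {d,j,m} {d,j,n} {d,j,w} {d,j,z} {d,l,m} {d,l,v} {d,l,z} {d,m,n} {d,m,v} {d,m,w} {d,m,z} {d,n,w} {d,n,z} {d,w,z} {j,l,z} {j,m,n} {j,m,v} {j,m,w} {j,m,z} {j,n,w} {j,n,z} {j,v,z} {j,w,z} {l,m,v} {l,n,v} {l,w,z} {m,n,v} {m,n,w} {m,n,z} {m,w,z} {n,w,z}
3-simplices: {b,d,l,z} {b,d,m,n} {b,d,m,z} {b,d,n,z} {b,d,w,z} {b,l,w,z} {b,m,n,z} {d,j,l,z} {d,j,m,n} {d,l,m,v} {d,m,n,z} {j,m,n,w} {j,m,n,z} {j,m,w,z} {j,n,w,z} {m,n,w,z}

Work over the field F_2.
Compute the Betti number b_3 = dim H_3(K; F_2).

n_0=9 n_1=35 n_2=46 n_3=16  [Z2]
∂1: piv[bd,bj,bl,bm,bn,bv,bw,bz] rk=8  ker:dj,dl,dm,dn,dv,dw,dz,jl,jm,jn,jv,jw,jz,lm,ln,lv,lw,lz,mn,mv,mw,mz,nv,nw,nz,vz,wz
∂2: piv[bdl,bdm,bdn,bdv,bdw,bdz,bjn,bjv,blw,blz,bmn,bmz,bnz,bwz,djl,djm,djn,djw,djz,dlm,dlv,dmv,dmw,dnw,jvz,lnv,mnv] rk=27  ker:dlz,dmn,dmz,dnz,dwz,jlz,jmn,jmv,jmw,jmz,jnw,jnz,jwz,lmv,lwz,mnw,mnz,mwz,nwz
∂3: piv[bdlz,bdmn,bdmz,bdnz,bdwz,blwz,bmnz,djlz,djmn,dlmv,jmnw,jmnz,jmwz,jnwz] rk=14  ker:dmnz,mnwz
b_3=(16−14)−0=2

b_3=2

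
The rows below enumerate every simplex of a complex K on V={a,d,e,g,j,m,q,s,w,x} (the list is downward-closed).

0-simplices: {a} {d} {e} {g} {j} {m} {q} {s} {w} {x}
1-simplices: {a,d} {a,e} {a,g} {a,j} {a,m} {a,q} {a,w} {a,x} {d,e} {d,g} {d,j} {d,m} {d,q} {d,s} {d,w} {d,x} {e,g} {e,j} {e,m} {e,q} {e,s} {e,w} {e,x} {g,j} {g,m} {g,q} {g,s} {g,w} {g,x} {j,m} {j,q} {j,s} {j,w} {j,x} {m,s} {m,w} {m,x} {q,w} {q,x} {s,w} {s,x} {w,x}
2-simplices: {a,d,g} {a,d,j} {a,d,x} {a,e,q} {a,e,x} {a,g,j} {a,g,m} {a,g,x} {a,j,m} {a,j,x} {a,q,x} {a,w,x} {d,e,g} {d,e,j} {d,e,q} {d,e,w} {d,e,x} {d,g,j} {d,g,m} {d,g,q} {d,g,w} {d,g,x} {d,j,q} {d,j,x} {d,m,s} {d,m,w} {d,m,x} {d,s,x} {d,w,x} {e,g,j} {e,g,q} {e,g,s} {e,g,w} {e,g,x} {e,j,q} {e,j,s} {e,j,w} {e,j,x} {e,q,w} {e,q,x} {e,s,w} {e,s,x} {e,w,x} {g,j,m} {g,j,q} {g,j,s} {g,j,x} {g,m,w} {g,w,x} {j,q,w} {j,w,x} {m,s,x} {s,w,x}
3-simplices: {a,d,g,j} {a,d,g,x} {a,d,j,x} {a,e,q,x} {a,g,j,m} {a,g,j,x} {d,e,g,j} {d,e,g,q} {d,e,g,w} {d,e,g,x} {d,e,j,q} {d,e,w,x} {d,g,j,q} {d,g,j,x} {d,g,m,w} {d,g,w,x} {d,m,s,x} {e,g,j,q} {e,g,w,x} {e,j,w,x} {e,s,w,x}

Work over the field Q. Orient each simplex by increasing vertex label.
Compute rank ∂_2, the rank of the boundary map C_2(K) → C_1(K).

rank∂_2=32

n_0=10 n_1=42 n_2=53 n_3=21  [Q]
∂1: piv[ad,ae,ag,aj,am,aq,aw,ax,ds] rk=9  ker:de,dg,dj,dm,dq,dw,dx,eg,ej,em,eq,es,ew,ex,gj,gm,gq,gs,gw,gx,jm,jq,js,jw,jx,ms,mw,mx,qw,qx,sw,sx,wx
∂2: piv[adg,adj,adx,aeq,aex,agj,agm,agx,ajm,ajx,aqx,awx,deg,dej,deq,dew,dex,dgm,dgq,dgw,djq,dms,dmw,dmx,dsx,dwx,egs,ejs,ejw,eqw,esw,esx] rk=32  ker:dgj,dgx,djx,egj,egq,egw,egx,ejq,ejx,eqx,ewx,gjm,gjq,gjs,gjx,gmw,gwx,jqw,jwx,msx,swx
∂3: piv[adgj,adgx,adjx,aeqx,agjm,agjx,degj,degq,degw,degx,dejq,dewx,dgjq,dgmw,dgwx,dmsx,ejwx,eswx] rk=18  ker:dgjx,egjq,egwx
rk∂_2=32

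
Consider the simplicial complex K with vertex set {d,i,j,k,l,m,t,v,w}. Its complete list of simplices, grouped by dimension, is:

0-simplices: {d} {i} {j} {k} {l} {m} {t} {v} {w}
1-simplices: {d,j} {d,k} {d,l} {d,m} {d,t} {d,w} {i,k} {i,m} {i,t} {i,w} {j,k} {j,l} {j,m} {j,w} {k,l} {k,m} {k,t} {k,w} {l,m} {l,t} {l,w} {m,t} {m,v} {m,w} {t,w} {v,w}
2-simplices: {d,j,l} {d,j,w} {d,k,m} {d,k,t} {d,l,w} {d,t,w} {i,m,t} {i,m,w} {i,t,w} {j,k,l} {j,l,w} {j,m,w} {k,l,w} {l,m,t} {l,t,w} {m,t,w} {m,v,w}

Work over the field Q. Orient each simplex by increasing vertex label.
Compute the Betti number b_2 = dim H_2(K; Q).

n_0=9 n_1=26 n_2=17  [Q]
∂1: piv[dj,dk,dl,dm,dt,dw,ik,mv] rk=8  ker:im,it,iw,jk,jl,jm,jw,kl,km,kt,kw,lm,lt,lw,mt,mw,tw,vw
∂2: piv[djl,djw,dkm,dkt,dlw,dtw,imt,imw,itw,jkl,jmw,klw,lmt,ltw,mvw] rk=15  ker:jlw,mtw
b_2=(17−15)−0=2

b_2=2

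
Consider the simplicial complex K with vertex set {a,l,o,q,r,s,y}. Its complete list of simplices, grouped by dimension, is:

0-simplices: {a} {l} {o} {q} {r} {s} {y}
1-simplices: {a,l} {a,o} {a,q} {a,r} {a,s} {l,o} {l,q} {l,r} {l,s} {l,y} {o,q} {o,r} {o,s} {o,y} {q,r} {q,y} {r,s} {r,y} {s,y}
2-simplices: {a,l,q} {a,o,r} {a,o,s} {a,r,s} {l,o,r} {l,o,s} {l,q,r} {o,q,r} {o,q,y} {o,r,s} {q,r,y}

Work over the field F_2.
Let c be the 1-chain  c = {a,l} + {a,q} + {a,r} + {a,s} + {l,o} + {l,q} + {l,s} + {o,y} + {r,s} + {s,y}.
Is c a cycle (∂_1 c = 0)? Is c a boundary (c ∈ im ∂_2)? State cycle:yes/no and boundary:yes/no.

cycle:yes boundary:no

n_0=7 n_1=19 n_2=11  [Z2]
∂1: piv[al,ao,aq,ar,as,ly] rk=6  ker:lo,lq,lr,ls,oq,or,os,oy,qr,qy,rs,ry,sy
∂2: piv[alq,aor,aos,ars,lor,los,lqr,oqr,oqy,qry] rk=10  ker:ors
∂1c = 0
c vs im∂2: residual ≠ 0 ⇒ not boundary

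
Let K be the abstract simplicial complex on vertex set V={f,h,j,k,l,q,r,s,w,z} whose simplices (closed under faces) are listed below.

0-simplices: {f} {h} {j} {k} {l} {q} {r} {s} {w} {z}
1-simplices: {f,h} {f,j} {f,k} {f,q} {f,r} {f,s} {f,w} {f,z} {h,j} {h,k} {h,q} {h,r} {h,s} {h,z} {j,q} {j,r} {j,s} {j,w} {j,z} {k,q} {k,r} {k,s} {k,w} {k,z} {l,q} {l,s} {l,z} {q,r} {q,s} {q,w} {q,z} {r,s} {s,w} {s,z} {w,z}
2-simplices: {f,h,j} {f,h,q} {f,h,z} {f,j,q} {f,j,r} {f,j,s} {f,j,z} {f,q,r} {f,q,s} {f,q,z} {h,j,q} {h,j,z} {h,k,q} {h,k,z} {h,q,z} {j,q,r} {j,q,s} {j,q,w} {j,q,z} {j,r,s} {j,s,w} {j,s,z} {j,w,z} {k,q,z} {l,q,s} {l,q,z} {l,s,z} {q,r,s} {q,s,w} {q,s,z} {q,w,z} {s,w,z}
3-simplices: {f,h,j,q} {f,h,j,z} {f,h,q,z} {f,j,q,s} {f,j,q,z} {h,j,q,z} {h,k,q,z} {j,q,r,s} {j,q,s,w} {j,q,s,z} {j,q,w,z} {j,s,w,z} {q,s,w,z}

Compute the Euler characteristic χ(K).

χ(K)=-6

n_0=10 n_1=35 n_2=32 n_3=13
χ=+10−35+32−13=-6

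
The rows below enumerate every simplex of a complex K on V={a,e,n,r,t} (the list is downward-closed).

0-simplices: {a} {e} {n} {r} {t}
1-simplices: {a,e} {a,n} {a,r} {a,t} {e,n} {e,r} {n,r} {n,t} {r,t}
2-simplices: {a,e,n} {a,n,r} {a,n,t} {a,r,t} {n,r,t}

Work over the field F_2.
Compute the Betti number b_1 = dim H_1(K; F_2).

b_1=1

n_0=5 n_1=9 n_2=5  [Z2]
∂1: piv[ae,an,ar,at] rk=4  ker:en,er,nr,nt,rt
∂2: piv[aen,anr,ant,art] rk=4  ker:nrt
b_1=(9−4)−4=1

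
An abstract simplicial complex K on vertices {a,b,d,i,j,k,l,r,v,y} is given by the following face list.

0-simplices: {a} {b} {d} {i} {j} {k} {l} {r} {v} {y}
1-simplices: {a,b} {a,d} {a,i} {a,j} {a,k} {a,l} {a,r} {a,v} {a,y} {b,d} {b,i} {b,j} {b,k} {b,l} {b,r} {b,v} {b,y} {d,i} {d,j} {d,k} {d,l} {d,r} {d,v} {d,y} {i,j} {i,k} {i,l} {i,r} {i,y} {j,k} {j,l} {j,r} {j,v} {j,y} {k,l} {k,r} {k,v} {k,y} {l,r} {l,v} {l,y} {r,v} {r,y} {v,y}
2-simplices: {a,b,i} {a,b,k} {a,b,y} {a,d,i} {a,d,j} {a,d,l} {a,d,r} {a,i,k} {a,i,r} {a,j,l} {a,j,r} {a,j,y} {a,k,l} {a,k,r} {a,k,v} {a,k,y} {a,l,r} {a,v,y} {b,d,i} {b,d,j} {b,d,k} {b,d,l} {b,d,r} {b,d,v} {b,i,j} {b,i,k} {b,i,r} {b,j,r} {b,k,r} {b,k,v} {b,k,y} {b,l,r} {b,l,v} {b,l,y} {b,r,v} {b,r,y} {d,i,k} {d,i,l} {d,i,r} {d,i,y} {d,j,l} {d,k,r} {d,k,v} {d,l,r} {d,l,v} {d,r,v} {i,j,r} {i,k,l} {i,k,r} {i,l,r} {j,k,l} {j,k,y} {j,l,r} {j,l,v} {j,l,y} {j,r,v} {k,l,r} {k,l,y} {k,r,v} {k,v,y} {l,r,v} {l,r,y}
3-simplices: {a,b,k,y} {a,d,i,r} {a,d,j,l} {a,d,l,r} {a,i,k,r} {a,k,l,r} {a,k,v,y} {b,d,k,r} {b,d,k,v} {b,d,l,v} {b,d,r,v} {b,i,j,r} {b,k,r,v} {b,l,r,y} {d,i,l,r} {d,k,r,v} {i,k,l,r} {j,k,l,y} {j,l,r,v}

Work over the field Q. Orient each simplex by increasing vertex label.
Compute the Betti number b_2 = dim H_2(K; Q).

n_0=10 n_1=44 n_2=62 n_3=19  [Q]
∂1: piv[ab,ad,ai,aj,ak,al,ar,av,ay] rk=9  ker:bd,bi,bj,bk,bl,br,bv,by,di,dj,dk,dl,dr,dv,dy,ij,ik,il,ir,iy,jk,jl,jr,jv,jy,kl,kr,kv,ky,lr,lv,ly,rv,ry,vy
∂2: piv[abi,abk,aby,adi,adj,adl,adr,aik,air,ajl,ajr,ajy,akl,akr,akv,aky,alr,avy,bdi,bdj,bdk,bdl,bdr,bdv,bij,bkv,blv,bly,brv,bry,dil,diy,jkl,jlv] rk=34  ker:bik,bir,bjr,bkr,bky,blr,dik,dir,djl,dkr,dkv,dlr,dlv,drv,ijr,ikl,ikr,ilr,jky,jlr,jly,jrv,klr,kly,krv,kvy,lrv,lry
∂3: piv[abky,adir,adjl,adlr,aikr,aklr,akvy,bdkr,bdkv,bdlv,bdrv,bijr,bkrv,blry,dilr,iklr,jkly,jlrv] rk=18  ker:dkrv
b_2=(62−34)−18=10

b_2=10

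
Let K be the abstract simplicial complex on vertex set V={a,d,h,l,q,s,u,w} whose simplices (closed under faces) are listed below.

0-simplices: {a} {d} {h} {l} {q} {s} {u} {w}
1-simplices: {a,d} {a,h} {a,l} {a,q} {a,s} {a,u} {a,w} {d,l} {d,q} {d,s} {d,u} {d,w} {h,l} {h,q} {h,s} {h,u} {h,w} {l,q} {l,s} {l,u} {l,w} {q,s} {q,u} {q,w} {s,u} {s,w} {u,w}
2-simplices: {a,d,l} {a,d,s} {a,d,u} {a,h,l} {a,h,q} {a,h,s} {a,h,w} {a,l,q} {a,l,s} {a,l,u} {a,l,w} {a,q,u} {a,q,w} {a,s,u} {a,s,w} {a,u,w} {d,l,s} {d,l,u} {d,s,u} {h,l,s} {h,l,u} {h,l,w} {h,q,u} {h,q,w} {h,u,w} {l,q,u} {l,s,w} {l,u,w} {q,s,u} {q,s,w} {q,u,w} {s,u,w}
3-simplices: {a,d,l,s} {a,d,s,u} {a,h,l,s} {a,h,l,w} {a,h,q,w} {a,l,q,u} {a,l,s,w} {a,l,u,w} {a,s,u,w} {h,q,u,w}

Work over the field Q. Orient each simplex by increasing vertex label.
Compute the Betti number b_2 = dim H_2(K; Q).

b_2=4

n_0=8 n_1=27 n_2=32 n_3=10  [Q]
∂1: piv[ad,ah,al,aq,as,au,aw] rk=7  ker:dl,dq,ds,du,dw,hl,hq,hs,hu,hw,lq,ls,lu,lw,qs,qu,qw,su,sw,uw
∂2: piv[adl,ads,adu,ahl,ahq,ahs,ahw,alq,als,alu,alw,aqu,aqw,asu,asw,auw,hlu,qsu] rk=18  ker:dls,dlu,dsu,hls,hlw,hqu,hqw,huw,lqu,lsw,luw,qsw,quw,suw
∂3: piv[adls,adsu,ahls,ahlw,ahqw,alqu,alsw,aluw,asuw,hquw] rk=10
b_2=(32−18)−10=4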